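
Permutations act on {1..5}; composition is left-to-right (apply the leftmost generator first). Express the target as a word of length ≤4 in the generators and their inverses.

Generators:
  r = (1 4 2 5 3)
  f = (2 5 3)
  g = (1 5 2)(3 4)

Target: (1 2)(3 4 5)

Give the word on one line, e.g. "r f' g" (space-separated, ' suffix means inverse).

g f'

  after g: (1 5 2)(3 4)
  after f': (1 2)(3 4 5)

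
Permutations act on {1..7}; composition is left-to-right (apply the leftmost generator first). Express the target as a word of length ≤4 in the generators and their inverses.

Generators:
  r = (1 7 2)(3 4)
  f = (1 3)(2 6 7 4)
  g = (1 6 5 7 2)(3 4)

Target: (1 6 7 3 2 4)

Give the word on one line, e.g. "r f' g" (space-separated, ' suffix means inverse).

r' f

  after r': (1 2 7)(3 4)
  after f: (1 6 7 3 2 4)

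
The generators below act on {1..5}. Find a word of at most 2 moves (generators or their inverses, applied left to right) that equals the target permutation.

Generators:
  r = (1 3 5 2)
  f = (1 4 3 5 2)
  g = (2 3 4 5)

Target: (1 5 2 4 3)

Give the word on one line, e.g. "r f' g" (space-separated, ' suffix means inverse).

r' g'

  after r': (1 2 5 3)
  after g': (1 5 2 4 3)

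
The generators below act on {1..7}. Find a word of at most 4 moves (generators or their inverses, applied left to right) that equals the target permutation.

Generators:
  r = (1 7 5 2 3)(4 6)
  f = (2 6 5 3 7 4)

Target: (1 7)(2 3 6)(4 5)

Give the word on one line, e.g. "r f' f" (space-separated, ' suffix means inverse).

  after r': (1 3 2 5 7)(4 6)
  after f: (1 7)(2 3 6)(4 5)

r' f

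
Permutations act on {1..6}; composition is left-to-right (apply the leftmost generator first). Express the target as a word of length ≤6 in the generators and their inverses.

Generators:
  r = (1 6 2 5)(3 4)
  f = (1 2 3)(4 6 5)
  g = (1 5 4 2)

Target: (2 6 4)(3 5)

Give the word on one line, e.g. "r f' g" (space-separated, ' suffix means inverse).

f' r' f' g'

  after f': (1 3 2)(4 5 6)
  after r': (1 4 2 5)(3 6)
  after f': (1 5 3 4)(2 6)
  after g': (2 6 4)(3 5)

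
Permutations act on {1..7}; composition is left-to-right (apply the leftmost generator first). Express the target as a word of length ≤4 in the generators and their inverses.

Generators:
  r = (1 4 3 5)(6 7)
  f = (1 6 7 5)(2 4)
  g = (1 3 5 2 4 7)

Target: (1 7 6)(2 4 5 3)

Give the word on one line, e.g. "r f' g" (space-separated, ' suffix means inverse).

  after r: (1 4 3 5)(6 7)
  after g: (1 7 6)(2 4 5 3)

r g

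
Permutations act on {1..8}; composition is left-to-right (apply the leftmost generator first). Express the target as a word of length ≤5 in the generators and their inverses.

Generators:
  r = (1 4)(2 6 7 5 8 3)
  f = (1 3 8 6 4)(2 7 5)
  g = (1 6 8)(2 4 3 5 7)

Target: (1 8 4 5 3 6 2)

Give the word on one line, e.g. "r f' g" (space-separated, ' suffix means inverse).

r' g' g' r' f'

  after r': (1 4)(2 3 8 5 7 6)
  after g': (1 2 4 8 3 6 7)
  after g': (1 7 8 4 6 5 3)
  after r': (1 6 7 5 8)(2 3 4)
  after f': (1 8 4 5 3 6 2)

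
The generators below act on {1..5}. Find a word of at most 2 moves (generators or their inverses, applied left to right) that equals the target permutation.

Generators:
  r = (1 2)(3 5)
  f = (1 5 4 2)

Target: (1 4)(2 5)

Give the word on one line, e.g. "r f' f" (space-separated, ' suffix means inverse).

  after f': (1 2 4 5)
  after f': (1 4)(2 5)

f' f'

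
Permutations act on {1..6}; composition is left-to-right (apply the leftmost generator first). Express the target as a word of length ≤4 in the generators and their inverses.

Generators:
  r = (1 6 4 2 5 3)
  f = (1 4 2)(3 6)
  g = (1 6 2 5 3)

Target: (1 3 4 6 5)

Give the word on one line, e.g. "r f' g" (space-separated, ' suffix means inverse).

  after f': (1 2 4)(3 6)
  after g': (1 6 5 2 4 3)
  after f: (1 3 4 6 5)

f' g' f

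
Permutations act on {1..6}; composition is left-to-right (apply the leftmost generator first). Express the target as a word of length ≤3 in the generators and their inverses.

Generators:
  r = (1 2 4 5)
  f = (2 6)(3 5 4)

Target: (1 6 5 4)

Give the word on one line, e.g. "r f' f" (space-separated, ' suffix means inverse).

f' r f'

  after f': (2 6)(3 4 5)
  after r: (1 2 6 4)(3 5)
  after f': (1 6 5 4)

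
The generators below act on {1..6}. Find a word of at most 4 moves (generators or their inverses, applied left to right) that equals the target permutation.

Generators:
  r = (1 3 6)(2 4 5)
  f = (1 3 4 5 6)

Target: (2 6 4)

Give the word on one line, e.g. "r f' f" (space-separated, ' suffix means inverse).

  after f': (1 6 5 4 3)
  after r: (2 4 6)
  after f': (1 6 2 3)(4 5)
  after r: (2 6 4)

f' r f' r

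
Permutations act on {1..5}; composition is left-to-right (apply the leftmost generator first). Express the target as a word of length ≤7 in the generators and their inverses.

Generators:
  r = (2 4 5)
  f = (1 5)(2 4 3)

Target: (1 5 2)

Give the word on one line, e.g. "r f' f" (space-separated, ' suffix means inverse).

  after f: (1 5)(2 4 3)
  after r': (1 4 3 5)
  after r': (1 2 5)(3 4)
  after f: (1 4 2)
  after r: (1 5 2)

f r' r' f r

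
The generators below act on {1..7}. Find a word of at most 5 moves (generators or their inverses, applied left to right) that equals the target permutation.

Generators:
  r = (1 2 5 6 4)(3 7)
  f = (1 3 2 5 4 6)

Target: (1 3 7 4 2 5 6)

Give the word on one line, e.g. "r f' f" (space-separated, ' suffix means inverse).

r' f' f' f'

  after r': (1 4 6 5 2)(3 7)
  after f': (1 5 3 7)(2 6)
  after f': (1 2 4 5)(3 7 6)
  after f': (1 3 7 4 2 5 6)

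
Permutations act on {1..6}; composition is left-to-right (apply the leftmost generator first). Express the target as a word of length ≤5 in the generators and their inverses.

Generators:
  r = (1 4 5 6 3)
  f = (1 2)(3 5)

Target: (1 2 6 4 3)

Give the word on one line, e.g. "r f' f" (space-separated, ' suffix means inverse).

f r' r'

  after f: (1 2)(3 5)
  after r': (1 2 3 4)(5 6)
  after r': (1 2 6 4 3)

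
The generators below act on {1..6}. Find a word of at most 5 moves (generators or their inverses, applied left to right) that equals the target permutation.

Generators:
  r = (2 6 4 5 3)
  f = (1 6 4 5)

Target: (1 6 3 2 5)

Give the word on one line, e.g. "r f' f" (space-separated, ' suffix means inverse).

r' f f r'

  after r': (2 3 5 4 6)
  after f: (1 6 2 3)
  after f: (1 4 5)(2 3 6)
  after r': (1 6 3 2 5)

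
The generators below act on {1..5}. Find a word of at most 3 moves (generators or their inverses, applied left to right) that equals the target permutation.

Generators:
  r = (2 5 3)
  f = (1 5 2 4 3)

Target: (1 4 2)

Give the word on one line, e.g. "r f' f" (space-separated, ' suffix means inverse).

  after f': (1 3 4 2 5)
  after f': (1 4 5 3 2)
  after r': (1 4 2)

f' f' r'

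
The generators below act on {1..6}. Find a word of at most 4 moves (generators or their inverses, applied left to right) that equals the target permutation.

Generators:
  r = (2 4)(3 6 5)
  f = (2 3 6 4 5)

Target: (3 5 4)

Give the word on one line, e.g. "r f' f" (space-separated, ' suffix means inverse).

  after r: (2 4)(3 6 5)
  after f: (2 5 6)(3 4)
  after r: (2 3)(4 6)
  after f': (3 5 4)

r f r f'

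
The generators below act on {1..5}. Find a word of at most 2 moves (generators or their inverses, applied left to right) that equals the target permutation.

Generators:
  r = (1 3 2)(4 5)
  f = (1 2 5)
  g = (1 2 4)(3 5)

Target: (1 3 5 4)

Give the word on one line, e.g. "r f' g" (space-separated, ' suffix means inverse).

f' g

  after f': (1 5 2)
  after g: (1 3 5 4)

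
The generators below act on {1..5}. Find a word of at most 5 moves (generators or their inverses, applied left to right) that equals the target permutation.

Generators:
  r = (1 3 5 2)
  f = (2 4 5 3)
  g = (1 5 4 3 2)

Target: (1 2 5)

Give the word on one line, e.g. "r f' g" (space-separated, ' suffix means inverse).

  after g': (1 2 3 4 5)
  after r: (2 5 3 4)
  after f': (2 4 3)
  after g': (1 2 5)

g' r f' g'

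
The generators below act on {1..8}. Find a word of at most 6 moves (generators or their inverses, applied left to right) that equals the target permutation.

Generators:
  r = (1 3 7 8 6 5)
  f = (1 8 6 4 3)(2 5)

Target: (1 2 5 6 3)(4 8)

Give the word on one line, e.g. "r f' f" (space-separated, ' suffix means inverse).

r f' f' r f'

  after r: (1 3 7 8 6 5)
  after f': (1 4 6 2 5 3 7)
  after f': (1 6 5 4 8)(3 7)
  after r: (1 5 4 6)(3 8)
  after f': (1 2 5 6 3)(4 8)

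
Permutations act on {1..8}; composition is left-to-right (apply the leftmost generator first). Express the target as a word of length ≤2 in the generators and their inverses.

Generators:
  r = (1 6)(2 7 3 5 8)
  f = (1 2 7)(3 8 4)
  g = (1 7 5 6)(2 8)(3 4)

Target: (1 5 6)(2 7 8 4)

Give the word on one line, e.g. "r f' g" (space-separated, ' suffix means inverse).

f' g

  after f': (1 7 2)(3 4 8)
  after g: (1 5 6)(2 7 8 4)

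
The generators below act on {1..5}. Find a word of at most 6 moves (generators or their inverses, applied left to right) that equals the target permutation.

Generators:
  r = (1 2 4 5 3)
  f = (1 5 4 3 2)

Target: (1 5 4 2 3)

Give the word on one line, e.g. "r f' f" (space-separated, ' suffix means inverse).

  after f: (1 5 4 3 2)
  after r': (1 4 5 2 3)
  after r': (1 2 5)
  after f: (2 4 3)
  after f: (1 5 4 2 3)

f r' r' f f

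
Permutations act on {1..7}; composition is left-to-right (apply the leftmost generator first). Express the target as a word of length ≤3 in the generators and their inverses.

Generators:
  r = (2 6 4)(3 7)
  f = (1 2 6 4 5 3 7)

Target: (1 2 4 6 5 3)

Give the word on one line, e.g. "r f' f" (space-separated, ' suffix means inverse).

r f

  after r: (2 6 4)(3 7)
  after f: (1 2 4 6 5 3)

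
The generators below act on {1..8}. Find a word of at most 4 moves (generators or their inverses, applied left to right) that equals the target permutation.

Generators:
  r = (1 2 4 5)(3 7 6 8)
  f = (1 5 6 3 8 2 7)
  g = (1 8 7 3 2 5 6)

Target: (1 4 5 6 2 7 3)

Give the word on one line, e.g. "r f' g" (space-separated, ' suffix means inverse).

  after f': (1 7 2 8 3 6 5)
  after f': (1 2 3 5 7 8 6)
  after r: (1 4 5 6 2 7 3)

f' f' r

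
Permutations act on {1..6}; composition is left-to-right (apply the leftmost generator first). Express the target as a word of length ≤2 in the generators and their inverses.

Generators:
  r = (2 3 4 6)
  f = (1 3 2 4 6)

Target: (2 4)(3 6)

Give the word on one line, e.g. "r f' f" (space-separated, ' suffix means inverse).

r' r'

  after r': (2 6 4 3)
  after r': (2 4)(3 6)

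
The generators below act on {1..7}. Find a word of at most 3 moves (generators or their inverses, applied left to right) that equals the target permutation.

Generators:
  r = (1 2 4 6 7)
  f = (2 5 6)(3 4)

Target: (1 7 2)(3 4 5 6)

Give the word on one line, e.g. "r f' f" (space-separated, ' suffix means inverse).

  after r': (1 7 6 4 2)
  after f: (1 7 2)(3 4 5 6)

r' f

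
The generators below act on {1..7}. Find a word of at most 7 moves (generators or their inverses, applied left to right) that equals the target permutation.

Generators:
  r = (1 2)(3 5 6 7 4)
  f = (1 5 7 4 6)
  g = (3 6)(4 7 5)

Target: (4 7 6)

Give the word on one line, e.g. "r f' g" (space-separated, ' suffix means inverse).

  after f: (1 5 7 4 6)
  after g: (1 4 3 6)
  after g: (1 7 5 4 6)
  after f': (1 5 7)
  after f': (4 7 6)

f g g f' f'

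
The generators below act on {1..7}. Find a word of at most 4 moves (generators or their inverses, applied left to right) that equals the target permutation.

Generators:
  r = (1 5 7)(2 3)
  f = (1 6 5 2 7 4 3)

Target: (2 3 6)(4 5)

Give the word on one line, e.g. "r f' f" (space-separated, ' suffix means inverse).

  after f: (1 6 5 2 7 4 3)
  after r: (1 6 7 4 2)(3 5)
  after f': (2 3 6)(4 5)

f r f'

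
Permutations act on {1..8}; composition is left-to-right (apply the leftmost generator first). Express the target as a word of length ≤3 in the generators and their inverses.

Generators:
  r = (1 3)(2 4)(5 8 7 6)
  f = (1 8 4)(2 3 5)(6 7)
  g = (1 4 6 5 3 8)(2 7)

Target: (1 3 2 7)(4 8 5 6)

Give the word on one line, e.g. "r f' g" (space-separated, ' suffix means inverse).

g f r'

  after g: (1 4 6 5 3 8)(2 7)
  after f: (2 6)(3 4 7)
  after r': (1 3 2 7)(4 8 5 6)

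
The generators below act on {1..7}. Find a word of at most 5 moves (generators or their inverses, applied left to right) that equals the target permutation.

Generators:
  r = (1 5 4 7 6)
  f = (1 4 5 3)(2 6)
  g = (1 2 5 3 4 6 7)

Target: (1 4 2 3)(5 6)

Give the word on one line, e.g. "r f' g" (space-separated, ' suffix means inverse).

  after r: (1 5 4 7 6)
  after g: (1 3 4)(2 5 6)
  after r: (1 3 7 6 2 4 5)
  after g': (1 5 7 4 2 3 6)
  after r: (1 4 2 3)(5 6)

r g r g' r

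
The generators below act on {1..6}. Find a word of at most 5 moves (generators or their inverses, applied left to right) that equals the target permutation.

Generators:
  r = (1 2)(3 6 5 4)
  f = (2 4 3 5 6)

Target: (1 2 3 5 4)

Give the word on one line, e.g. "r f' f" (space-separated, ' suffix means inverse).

  after r: (1 2)(3 6 5 4)
  after r: (3 5)(4 6)
  after f: (2 4)(3 6)
  after r: (1 2 3 5 4)

r r f r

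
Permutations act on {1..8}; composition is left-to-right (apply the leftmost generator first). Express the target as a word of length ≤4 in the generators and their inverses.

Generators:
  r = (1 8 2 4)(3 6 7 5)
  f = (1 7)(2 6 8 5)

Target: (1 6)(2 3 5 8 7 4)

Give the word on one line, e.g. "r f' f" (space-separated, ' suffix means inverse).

f r'

  after f: (1 7)(2 6 8 5)
  after r': (1 6)(2 3 5 8 7 4)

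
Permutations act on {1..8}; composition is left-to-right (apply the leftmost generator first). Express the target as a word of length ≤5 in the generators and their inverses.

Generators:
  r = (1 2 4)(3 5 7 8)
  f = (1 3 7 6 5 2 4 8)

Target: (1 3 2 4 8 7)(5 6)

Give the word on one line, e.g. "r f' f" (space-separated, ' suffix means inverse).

r' r' r' f

  after r': (1 4 2)(3 8 7 5)
  after r': (1 2 4)(3 7)(5 8)
  after r': (3 5 7 8)
  after f: (1 3 2 4 8 7)(5 6)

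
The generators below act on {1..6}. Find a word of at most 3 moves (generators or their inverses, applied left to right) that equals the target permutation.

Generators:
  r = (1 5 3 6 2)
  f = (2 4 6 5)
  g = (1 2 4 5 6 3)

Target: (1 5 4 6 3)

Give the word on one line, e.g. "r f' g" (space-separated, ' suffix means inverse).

  after g: (1 2 4 5 6 3)
  after f': (1 5 4 6 3)

g f'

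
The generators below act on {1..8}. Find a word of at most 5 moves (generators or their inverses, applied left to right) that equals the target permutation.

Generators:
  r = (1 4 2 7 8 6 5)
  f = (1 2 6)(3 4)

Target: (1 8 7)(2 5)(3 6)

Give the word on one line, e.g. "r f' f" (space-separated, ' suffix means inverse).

f' r' f'

  after f': (1 6 2)(3 4)
  after r': (1 8 7 2 5 6 4 3)
  after f': (1 8 7)(2 5)(3 6)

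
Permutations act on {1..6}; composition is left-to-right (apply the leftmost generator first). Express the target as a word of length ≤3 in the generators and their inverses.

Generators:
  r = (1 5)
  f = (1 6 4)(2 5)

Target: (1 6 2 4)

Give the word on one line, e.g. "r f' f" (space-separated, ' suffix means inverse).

  after f': (1 4 6)(2 5)
  after r': (1 4 6 5 2)
  after f': (1 6 2 4)

f' r' f'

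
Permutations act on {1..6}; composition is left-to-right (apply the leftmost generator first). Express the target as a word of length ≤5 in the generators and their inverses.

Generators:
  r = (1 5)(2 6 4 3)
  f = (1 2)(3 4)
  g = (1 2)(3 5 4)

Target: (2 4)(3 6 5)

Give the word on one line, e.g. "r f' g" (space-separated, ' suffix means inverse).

  after r': (1 5)(2 3 4 6)
  after r': (2 4)(3 6)
  after g: (1 2 3 6 5 4)
  after f': (2 4)(3 6 5)

r' r' g f'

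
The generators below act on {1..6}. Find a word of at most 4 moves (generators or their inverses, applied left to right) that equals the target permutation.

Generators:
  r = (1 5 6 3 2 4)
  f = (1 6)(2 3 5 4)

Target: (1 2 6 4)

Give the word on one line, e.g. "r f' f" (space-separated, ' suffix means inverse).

  after f': (1 6)(2 4 5 3)
  after f': (2 5)(3 4)
  after r': (1 4 6 5 3 2)
  after f: (1 2 6 4)

f' f' r' f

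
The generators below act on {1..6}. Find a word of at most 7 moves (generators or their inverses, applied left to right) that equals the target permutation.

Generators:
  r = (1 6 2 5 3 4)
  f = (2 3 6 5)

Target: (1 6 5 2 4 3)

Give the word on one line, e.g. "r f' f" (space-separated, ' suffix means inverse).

  after r: (1 6 2 5 3 4)
  after f': (1 3 4)(2 6 5)
  after r': (1 5 6 2)
  after f: (1 2)(3 6)
  after r': (1 6 5 2 4 3)

r f' r' f r'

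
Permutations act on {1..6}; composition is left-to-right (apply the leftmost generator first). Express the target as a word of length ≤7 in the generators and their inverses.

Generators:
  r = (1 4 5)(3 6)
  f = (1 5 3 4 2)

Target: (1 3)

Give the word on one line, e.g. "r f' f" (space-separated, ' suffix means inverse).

r f' r' f' r

  after r: (1 4 5)(3 6)
  after f': (1 3 6 5 2 4)
  after r': (1 6 4 5 2)
  after f': (1 6 3 5 4)
  after r: (1 3)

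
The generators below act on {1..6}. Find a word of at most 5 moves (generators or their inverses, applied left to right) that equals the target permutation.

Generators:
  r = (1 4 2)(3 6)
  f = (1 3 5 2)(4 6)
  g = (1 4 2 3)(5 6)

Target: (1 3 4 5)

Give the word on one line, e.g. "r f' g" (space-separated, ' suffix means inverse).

  after g: (1 4 2 3)(5 6)
  after f: (1 6 2 5 4)
  after f: (1 4 3 5 6)
  after f: (1 6 3 2)(4 5)
  after r': (1 3 4 5)

g f f f r'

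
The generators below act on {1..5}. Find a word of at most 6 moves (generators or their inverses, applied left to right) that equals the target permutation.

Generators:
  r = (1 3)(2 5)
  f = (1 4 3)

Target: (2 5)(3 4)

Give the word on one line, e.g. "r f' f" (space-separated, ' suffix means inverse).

  after f: (1 4 3)
  after r': (1 4)(2 5)
  after f': (2 5)(3 4)
  after r: (1 3 4)
  after r: (2 5)(3 4)

f r' f' r r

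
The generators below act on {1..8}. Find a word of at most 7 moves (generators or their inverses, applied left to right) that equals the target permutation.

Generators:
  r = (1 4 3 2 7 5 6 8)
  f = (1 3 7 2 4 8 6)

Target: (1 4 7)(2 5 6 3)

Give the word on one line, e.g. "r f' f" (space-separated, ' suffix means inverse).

  after r': (1 8 6 5 7 2 3 4)
  after f': (1 4 6 5 3 2)
  after r': (2 8 6 7)(4 5)
  after f: (1 3 7 4 5 8)(2 6)
  after r': (1 4 7)(2 5 6 3)

r' f' r' f r'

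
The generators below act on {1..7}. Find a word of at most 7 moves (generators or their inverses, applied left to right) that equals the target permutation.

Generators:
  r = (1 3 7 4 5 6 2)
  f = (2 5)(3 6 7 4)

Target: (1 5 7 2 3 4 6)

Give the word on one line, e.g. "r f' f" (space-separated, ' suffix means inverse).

  after f: (2 5)(3 6 7 4)
  after f: (3 7)(4 6)
  after r: (1 3 4 2)(5 6)
  after f': (1 4 5 3 7 6 2)
  after r: (1 5 7 2 3 4 6)

f f r f' r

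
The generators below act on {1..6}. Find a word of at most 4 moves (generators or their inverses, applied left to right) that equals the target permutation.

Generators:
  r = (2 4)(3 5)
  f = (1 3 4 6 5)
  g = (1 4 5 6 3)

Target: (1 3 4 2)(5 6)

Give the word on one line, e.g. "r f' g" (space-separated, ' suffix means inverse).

r' g'

  after r': (2 4)(3 5)
  after g': (1 3 4 2)(5 6)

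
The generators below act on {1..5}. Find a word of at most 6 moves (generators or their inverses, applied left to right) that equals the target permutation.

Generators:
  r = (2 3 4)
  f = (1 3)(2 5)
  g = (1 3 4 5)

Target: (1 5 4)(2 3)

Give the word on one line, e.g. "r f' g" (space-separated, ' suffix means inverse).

  after r: (2 3 4)
  after f': (1 3 4 5 2)
  after r': (1 2)(4 5)
  after r': (1 4 5 3 2)
  after g: (1 5 4)(2 3)

r f' r' r' g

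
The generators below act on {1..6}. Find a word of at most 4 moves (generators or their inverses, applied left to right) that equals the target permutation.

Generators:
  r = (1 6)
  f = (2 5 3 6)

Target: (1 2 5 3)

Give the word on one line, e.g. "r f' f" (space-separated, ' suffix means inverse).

  after r': (1 6)
  after f: (1 2 5 3 6)
  after r: (1 2 5 3)

r' f r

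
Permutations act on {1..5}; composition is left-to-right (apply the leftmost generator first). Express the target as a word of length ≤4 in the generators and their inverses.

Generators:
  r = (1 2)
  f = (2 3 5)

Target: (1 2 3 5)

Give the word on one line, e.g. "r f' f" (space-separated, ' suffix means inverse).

  after f: (2 3 5)
  after r': (1 2 3 5)

f r'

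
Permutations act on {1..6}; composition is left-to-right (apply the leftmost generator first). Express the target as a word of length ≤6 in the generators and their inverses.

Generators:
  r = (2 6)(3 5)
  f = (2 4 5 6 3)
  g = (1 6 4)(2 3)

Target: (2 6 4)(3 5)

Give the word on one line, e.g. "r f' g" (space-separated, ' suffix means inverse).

f' f' g' g' g'

  after f': (2 3 6 5 4)
  after f': (2 6 4 3 5)
  after g': (1 4 2)(3 5)
  after g': (1 6)(2 4 3 5)
  after g': (2 6 4)(3 5)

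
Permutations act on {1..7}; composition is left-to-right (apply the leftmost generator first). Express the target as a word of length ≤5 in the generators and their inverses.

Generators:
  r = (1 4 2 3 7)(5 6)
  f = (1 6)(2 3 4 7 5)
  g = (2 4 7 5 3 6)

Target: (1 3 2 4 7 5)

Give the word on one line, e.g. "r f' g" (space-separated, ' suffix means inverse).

r' f' g' g' g'

  after r': (1 7 3 2 4)(5 6)
  after f': (1 4 6 7 2 3 5)
  after g': (1 2 5)(3 7 6 4)
  after g': (1 6 2 7 3 4 5)
  after g': (1 3 2 4 7 5)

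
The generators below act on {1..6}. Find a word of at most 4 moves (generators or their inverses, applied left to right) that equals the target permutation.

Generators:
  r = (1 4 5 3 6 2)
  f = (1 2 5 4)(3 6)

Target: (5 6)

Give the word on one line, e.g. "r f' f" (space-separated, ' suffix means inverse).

  after r: (1 4 5 3 6 2)
  after f: (5 6)

r f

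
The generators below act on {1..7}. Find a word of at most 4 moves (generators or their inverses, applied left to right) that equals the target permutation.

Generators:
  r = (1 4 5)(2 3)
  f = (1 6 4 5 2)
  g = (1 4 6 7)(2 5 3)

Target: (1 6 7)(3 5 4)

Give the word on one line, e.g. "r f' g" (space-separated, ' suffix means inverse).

r g

  after r: (1 4 5)(2 3)
  after g: (1 6 7)(3 5 4)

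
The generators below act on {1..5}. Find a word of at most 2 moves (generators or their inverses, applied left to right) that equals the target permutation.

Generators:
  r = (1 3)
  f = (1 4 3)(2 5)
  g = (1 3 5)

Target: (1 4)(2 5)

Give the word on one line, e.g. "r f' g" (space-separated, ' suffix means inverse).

  after r': (1 3)
  after f': (1 4)(2 5)

r' f'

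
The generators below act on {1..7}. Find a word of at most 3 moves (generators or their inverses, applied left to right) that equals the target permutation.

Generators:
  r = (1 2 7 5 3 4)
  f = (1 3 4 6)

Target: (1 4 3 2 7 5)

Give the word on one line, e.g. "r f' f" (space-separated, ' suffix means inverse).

f' r f'

  after f': (1 6 4 3)
  after r: (1 6)(2 7 5 3)
  after f': (1 4 3 2 7 5)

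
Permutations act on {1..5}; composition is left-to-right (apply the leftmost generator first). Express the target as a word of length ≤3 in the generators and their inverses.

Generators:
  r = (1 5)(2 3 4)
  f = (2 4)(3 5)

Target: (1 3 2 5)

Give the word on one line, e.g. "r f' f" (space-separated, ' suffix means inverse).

r f'

  after r: (1 5)(2 3 4)
  after f': (1 3 2 5)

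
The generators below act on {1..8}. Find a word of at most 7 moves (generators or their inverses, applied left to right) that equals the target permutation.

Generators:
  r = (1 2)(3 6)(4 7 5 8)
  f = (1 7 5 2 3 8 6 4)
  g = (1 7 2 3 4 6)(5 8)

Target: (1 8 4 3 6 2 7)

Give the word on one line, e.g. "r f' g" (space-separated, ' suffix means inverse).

  after r': (1 2)(3 6)(4 8 5 7)
  after r': (4 5)(7 8)
  after g': (1 6 4 8)(2 7 5 3)
  after f: (1 4 6)(2 5 8 7)
  after r': (1 8 4 3 6 2 7)

r' r' g' f r'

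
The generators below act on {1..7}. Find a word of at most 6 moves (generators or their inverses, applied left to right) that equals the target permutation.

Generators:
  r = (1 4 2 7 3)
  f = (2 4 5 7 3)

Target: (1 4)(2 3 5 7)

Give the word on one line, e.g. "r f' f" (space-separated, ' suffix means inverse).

  after f: (2 4 5 7 3)
  after f: (2 5 3 4 7)
  after f: (2 7 4 3 5)
  after r: (1 4)(2 3 5 7)

f f f r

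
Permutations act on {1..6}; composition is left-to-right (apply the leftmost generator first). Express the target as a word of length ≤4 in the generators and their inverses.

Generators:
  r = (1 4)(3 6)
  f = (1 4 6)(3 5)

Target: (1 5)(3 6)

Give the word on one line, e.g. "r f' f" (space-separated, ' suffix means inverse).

r f r' f

  after r: (1 4)(3 6)
  after f: (1 6 5 3)
  after r': (1 3 4)(5 6)
  after f: (1 5)(3 6)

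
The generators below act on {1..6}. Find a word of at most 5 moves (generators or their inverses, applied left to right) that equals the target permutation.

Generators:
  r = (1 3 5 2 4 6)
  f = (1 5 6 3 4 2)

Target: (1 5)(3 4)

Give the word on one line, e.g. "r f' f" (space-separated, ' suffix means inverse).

  after r': (1 6 4 2 5 3)
  after f: (1 3 5 4)(2 6)
  after r': (2 4 6 5)
  after f: (1 5)(3 4)

r' f r' f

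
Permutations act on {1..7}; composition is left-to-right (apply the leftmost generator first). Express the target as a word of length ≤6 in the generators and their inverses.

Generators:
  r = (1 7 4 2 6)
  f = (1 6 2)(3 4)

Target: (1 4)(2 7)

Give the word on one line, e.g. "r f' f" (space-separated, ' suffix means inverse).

r f f r

  after r: (1 7 4 2 6)
  after f: (1 7 3 4)
  after f: (1 7 4 6 2)
  after r: (1 4)(2 7)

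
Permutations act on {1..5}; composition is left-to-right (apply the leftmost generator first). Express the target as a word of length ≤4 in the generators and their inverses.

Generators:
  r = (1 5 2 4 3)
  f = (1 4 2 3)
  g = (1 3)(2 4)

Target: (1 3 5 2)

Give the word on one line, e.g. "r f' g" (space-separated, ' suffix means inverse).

f r

  after f: (1 4 2 3)
  after r: (1 3 5 2)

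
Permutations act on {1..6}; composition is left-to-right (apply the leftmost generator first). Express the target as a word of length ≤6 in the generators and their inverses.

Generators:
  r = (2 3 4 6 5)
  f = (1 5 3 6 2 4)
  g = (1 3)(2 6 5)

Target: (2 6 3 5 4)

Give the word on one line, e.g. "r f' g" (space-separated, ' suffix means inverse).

f' r r f'

  after f': (1 4 2 6 3 5)
  after r: (1 6 4 3 2 5)
  after r: (1 5)
  after f': (2 6 3 5 4)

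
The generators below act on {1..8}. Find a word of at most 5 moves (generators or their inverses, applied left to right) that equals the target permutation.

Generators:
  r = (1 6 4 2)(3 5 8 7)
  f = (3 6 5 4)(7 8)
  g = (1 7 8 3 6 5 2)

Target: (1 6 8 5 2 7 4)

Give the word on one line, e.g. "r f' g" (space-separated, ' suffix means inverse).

g' r' r'

  after g': (1 2 5 6 3 8 7)
  after r': (1 4 6 7 2 3 5)
  after r': (1 6 8 5 2 7 4)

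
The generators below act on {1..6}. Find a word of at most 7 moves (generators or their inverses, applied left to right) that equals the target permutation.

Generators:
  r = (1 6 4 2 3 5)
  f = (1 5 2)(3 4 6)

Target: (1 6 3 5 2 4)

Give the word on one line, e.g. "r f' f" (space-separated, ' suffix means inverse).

r f' r f r

  after r: (1 6 4 2 3 5)
  after f': (1 4 5 2 6 3)
  after r: (1 2 4)(3 6 5)
  after f: (2 6)(4 5)
  after r: (1 6 3 5 2 4)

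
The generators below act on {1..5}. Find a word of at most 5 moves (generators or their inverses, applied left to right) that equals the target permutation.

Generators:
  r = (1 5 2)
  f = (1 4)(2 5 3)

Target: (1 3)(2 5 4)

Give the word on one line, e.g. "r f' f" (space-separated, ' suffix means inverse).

r' f' r'

  after r': (1 2 5)
  after f': (1 3 5 4)
  after r': (1 3)(2 5 4)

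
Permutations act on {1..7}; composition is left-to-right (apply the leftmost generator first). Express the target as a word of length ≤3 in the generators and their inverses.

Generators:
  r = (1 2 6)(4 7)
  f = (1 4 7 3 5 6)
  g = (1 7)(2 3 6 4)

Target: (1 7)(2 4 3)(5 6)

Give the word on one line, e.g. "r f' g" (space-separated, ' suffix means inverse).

  after f': (1 6 5 3 7 4)
  after r: (2 6 5 3 4)
  after g: (1 7)(2 4 3)(5 6)

f' r g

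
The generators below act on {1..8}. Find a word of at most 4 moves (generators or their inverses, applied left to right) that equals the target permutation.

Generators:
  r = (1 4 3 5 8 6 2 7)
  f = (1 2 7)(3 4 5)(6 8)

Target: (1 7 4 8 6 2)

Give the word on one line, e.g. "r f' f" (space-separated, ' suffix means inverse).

f' f' r

  after f': (1 7 2)(3 5 4)(6 8)
  after f': (1 2 7)(3 4 5)
  after r: (1 7 4 8 6 2)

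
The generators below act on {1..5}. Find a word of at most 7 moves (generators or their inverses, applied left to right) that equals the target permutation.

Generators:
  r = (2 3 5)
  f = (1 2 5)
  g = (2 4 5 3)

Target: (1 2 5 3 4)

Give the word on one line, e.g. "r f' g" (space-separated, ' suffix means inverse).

  after f': (1 5 2)
  after g: (1 3 2)(4 5)
  after f: (1 3 5 4)
  after g': (1 5 2 3 4)
  after r: (1 2 5 3 4)

f' g f g' r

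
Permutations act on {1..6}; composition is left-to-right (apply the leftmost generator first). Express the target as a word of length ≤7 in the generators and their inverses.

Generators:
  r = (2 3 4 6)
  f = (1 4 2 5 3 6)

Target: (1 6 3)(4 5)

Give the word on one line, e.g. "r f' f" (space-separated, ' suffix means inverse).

f' f' f' f' r'

  after f': (1 6 3 5 2 4)
  after f': (1 3 2)(4 6 5)
  after f': (1 5)(2 6)(3 4)
  after f': (1 2 3)(4 5 6)
  after r': (1 6 3)(4 5)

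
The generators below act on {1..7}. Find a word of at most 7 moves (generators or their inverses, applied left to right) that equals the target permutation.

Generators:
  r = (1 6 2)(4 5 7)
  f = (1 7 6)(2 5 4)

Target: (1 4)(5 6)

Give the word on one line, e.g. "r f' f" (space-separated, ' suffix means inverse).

r f r r f'

  after r: (1 6 2)(4 5 7)
  after f: (2 7)(5 6)
  after r: (1 6 7)(2 4 5)
  after r: (1 2 5)(4 7 6)
  after f': (1 4)(5 6)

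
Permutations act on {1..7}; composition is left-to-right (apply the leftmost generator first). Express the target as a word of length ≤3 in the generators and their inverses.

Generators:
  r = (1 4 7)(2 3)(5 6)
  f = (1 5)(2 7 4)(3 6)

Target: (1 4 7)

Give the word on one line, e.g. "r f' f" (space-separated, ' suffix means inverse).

r' r'

  after r': (1 7 4)(2 3)(5 6)
  after r': (1 4 7)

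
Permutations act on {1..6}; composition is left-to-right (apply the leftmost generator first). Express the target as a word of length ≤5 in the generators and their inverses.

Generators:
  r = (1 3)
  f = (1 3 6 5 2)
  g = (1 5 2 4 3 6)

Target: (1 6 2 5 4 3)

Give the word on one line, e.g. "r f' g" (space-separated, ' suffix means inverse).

g' g' f' g'

  after g': (1 6 3 4 2 5)
  after g': (1 3 2)(4 5 6)
  after f': (3 5)(4 6)
  after g': (1 6 2 5 4 3)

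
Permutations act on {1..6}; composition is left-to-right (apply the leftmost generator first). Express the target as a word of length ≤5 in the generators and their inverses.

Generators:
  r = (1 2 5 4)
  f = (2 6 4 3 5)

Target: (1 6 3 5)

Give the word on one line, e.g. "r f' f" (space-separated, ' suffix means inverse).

f r' f'

  after f: (2 6 4 3 5)
  after r': (1 4 3 2 6 5)
  after f': (1 6 3 5)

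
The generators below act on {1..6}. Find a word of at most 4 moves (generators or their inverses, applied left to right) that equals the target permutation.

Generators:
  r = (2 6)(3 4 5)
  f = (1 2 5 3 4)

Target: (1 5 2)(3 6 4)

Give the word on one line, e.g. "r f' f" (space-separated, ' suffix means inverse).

r' f' r' f'

  after r': (2 6)(3 5 4)
  after f': (1 4 5 3 2 6)
  after r': (1 3 6)
  after f': (1 5 2)(3 6 4)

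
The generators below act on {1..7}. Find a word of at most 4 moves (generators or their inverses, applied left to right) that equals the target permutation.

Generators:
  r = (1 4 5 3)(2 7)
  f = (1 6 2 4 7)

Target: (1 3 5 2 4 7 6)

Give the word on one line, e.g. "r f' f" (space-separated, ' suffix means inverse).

  after r': (1 3 5 4)(2 7)
  after f': (1 3 5 2 4 7 6)

r' f'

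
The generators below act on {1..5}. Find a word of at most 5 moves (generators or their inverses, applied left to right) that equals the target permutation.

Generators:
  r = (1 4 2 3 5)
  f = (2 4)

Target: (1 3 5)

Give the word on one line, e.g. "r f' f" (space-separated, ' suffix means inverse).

  after r: (1 4 2 3 5)
  after f: (1 2 3 5)
  after r': (1 4)
  after f: (1 2 4)
  after r: (1 3 5)

r f r' f r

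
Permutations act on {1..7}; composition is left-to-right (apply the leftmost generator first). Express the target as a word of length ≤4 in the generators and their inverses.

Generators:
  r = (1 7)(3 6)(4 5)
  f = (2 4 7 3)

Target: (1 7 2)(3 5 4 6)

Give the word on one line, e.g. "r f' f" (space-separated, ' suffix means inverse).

  after f': (2 3 7 4)
  after f': (2 7)(3 4)
  after r: (1 7 2)(3 5 4 6)

f' f' r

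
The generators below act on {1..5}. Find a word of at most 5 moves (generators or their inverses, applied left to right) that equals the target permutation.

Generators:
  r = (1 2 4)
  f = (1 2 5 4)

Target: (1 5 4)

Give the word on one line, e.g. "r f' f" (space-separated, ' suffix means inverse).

f r f'

  after f: (1 2 5 4)
  after r: (1 4 2 5)
  after f': (1 5 4)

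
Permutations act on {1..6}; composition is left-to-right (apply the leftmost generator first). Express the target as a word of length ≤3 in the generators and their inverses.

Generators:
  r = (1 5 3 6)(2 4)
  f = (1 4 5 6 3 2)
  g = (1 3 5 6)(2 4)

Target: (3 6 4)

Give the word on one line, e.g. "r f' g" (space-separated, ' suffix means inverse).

  after f: (1 4 5 6 3 2)
  after f: (1 5 3)(2 4 6)
  after r': (3 6 4)

f f r'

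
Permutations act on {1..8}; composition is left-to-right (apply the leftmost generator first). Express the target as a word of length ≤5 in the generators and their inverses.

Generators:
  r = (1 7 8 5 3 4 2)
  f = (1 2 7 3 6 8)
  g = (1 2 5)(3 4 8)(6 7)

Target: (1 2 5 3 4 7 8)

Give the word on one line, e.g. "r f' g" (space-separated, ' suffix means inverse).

  after r': (1 2 4 3 5 8 7)
  after g: (1 5 3)(2 8 6 7)
  after g: (2 3)(4 8 7 5)
  after r': (1 2 5 3 4 7 8)

r' g g r'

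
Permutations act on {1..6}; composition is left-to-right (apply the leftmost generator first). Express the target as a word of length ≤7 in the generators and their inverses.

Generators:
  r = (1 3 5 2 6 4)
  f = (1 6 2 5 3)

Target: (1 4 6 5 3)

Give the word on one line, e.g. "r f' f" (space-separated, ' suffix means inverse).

r f' r r r

  after r: (1 3 5 2 6 4)
  after f': (1 5 6 4 3 2)
  after r: (1 2 3 6)(4 5)
  after r: (1 6 3 4 2 5)
  after r: (1 4 6 5 3)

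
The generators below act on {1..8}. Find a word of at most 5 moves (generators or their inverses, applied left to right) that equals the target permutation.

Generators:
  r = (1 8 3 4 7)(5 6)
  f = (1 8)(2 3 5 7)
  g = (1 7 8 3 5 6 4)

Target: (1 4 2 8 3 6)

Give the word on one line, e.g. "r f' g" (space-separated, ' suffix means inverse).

r f g'

  after r: (1 8 3 4 7)(5 6)
  after f: (2 3 4)(5 6 7 8)
  after g': (1 4 2 8 3 6)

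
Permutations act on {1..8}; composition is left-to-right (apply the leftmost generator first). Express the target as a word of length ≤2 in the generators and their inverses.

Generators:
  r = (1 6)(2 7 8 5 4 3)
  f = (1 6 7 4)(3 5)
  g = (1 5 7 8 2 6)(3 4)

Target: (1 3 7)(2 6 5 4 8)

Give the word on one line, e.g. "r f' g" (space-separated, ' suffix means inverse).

f' g

  after f': (1 4 7 6)(3 5)
  after g: (1 3 7)(2 6 5 4 8)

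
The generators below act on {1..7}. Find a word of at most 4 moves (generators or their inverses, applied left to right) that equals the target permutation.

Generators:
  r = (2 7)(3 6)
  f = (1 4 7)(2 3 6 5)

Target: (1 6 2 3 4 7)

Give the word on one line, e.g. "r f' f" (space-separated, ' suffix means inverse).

  after f': (1 7 4)(2 5 6 3)
  after r: (1 2 5 3 7 4)
  after f: (1 3)(5 6)
  after f: (1 6 2 3 4 7)

f' r f f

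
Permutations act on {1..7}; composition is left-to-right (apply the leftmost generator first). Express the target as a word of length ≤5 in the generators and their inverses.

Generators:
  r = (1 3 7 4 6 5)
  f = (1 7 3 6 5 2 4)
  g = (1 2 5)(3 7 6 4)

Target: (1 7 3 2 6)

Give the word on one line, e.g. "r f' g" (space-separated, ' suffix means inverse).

r g g f' r

  after r: (1 3 7 4 6 5)
  after g: (1 7 3 6)(2 5)
  after g: (1 6 2)(3 4)
  after f': (1 3 2 4 7)(5 6)
  after r: (1 7 3 2 6)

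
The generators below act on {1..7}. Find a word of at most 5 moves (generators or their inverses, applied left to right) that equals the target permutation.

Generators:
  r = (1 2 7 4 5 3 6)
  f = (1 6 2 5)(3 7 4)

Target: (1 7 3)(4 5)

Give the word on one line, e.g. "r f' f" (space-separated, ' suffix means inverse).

  after f': (1 5 2 6)(3 4 7)
  after r': (1 4 2 3 7 5)
  after f': (1 7 2 4 6)
  after r: (1 4)(2 5 3 6)
  after f': (1 7 3)(4 5)

f' r' f' r f'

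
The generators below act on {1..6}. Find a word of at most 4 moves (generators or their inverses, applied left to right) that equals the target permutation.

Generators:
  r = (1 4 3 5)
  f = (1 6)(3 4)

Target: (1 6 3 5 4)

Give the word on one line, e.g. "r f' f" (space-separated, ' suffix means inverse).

f r' r'

  after f: (1 6)(3 4)
  after r': (1 6 5 3)
  after r': (1 6 3 5 4)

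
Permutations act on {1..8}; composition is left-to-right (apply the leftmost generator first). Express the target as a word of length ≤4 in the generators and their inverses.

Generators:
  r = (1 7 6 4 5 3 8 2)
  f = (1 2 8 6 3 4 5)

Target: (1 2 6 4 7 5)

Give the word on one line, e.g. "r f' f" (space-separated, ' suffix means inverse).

r f' r' r'

  after r: (1 7 6 4 5 3 8 2)
  after f': (1 7 8)(2 5 6 3)
  after r': (2 4 6 5 7 3 8)
  after r': (1 2 6 4 7 5)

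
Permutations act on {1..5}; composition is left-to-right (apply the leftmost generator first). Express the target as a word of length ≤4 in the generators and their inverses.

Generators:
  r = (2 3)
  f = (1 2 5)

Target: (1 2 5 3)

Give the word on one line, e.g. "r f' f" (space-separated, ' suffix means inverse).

  after f': (1 5 2)
  after r: (1 5 3 2)
  after f': (1 2 5 3)

f' r f'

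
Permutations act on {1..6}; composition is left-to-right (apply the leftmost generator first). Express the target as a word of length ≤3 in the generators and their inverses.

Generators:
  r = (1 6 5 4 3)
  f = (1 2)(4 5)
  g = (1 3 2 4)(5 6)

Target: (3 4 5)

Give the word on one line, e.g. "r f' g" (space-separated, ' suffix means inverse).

  after f: (1 2)(4 5)
  after g': (1 3)(2 4 6 5)
  after g': (3 4 5)

f g' g'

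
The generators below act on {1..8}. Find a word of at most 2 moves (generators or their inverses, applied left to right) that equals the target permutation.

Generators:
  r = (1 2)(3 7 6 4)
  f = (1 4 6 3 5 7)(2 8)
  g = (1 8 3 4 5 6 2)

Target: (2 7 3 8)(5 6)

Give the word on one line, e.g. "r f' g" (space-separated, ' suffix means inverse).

g' r'

  after g': (1 2 6 5 4 3 8)
  after r': (2 7 3 8)(5 6)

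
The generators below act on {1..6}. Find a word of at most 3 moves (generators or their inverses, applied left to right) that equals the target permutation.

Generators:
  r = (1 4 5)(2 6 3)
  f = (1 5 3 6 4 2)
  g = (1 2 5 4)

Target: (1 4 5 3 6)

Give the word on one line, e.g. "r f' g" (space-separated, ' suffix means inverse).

  after f: (1 5 3 6 4 2)
  after g: (1 4 5 3 6)

f g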